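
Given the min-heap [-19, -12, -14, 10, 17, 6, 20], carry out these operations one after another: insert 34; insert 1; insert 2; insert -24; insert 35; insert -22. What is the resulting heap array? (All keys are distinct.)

insert 34:
  append 34 at index 7 → [-19, -12, -14, 10, 17, 6, 20, 34] (no swap needed)
insert 1:
  append 1 at index 8 → [-19, -12, -14, 10, 17, 6, 20, 34, 1]
  1 < parent 10 at index 3, swap → [-19, -12, -14, 1, 17, 6, 20, 34, 10]
insert 2:
  append 2 at index 9 → [-19, -12, -14, 1, 17, 6, 20, 34, 10, 2]
  2 < parent 17 at index 4, swap → [-19, -12, -14, 1, 2, 6, 20, 34, 10, 17]
insert -24:
  append -24 at index 10 → [-19, -12, -14, 1, 2, 6, 20, 34, 10, 17, -24]
  -24 < parent 2 at index 4, swap → [-19, -12, -14, 1, -24, 6, 20, 34, 10, 17, 2]
  -24 < parent -12 at index 1, swap → [-19, -24, -14, 1, -12, 6, 20, 34, 10, 17, 2]
  -24 < parent -19 at index 0, swap → [-24, -19, -14, 1, -12, 6, 20, 34, 10, 17, 2]
insert 35:
  append 35 at index 11 → [-24, -19, -14, 1, -12, 6, 20, 34, 10, 17, 2, 35] (no swap needed)
insert -22:
  append -22 at index 12 → [-24, -19, -14, 1, -12, 6, 20, 34, 10, 17, 2, 35, -22]
  -22 < parent 6 at index 5, swap → [-24, -19, -14, 1, -12, -22, 20, 34, 10, 17, 2, 35, 6]
  -22 < parent -14 at index 2, swap → [-24, -19, -22, 1, -12, -14, 20, 34, 10, 17, 2, 35, 6]

[-24, -19, -22, 1, -12, -14, 20, 34, 10, 17, 2, 35, 6]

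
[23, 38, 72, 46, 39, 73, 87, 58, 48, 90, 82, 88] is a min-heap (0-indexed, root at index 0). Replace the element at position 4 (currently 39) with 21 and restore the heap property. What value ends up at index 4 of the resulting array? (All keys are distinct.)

38

set index 4 from 39 to 21 → [23, 38, 72, 46, 21, 73, 87, 58, 48, 90, 82, 88]
21 < parent 38 at index 1, swap → [23, 21, 72, 46, 38, 73, 87, 58, 48, 90, 82, 88]
21 < parent 23 at index 0, swap → [21, 23, 72, 46, 38, 73, 87, 58, 48, 90, 82, 88]
resulting array: [21, 23, 72, 46, 38, 73, 87, 58, 48, 90, 82, 88]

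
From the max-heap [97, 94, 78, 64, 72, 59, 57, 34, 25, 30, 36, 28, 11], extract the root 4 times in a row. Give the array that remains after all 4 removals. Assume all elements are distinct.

extract-max #1 returns 97:
  remove root 97; move last element 11 to root → [11, 94, 78, 64, 72, 59, 57, 34, 25, 30, 36, 28]
  11 vs larger child 94 at index 1, swap → [94, 11, 78, 64, 72, 59, 57, 34, 25, 30, 36, 28]
  11 vs larger child 72 at index 4, swap → [94, 72, 78, 64, 11, 59, 57, 34, 25, 30, 36, 28]
  11 vs larger child 36 at index 10, swap → [94, 72, 78, 64, 36, 59, 57, 34, 25, 30, 11, 28]
extract-max #2 returns 94:
  remove root 94; move last element 28 to root → [28, 72, 78, 64, 36, 59, 57, 34, 25, 30, 11]
  28 vs larger child 78 at index 2, swap → [78, 72, 28, 64, 36, 59, 57, 34, 25, 30, 11]
  28 vs larger child 59 at index 5, swap → [78, 72, 59, 64, 36, 28, 57, 34, 25, 30, 11]
extract-max #3 returns 78:
  remove root 78; move last element 11 to root → [11, 72, 59, 64, 36, 28, 57, 34, 25, 30]
  11 vs larger child 72 at index 1, swap → [72, 11, 59, 64, 36, 28, 57, 34, 25, 30]
  11 vs larger child 64 at index 3, swap → [72, 64, 59, 11, 36, 28, 57, 34, 25, 30]
  11 vs larger child 34 at index 7, swap → [72, 64, 59, 34, 36, 28, 57, 11, 25, 30]
extract-max #4 returns 72:
  remove root 72; move last element 30 to root → [30, 64, 59, 34, 36, 28, 57, 11, 25]
  30 vs larger child 64 at index 1, swap → [64, 30, 59, 34, 36, 28, 57, 11, 25]
  30 vs larger child 36 at index 4, swap → [64, 36, 59, 34, 30, 28, 57, 11, 25]

[64, 36, 59, 34, 30, 28, 57, 11, 25]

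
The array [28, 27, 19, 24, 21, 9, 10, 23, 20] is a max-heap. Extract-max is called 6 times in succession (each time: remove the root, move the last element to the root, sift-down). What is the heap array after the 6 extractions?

extract-max #1 returns 28:
  remove root 28; move last element 20 to root → [20, 27, 19, 24, 21, 9, 10, 23]
  20 vs larger child 27 at index 1, swap → [27, 20, 19, 24, 21, 9, 10, 23]
  20 vs larger child 24 at index 3, swap → [27, 24, 19, 20, 21, 9, 10, 23]
  20 vs only child 23 at index 7, swap → [27, 24, 19, 23, 21, 9, 10, 20]
extract-max #2 returns 27:
  remove root 27; move last element 20 to root → [20, 24, 19, 23, 21, 9, 10]
  20 vs larger child 24 at index 1, swap → [24, 20, 19, 23, 21, 9, 10]
  20 vs larger child 23 at index 3, swap → [24, 23, 19, 20, 21, 9, 10]
extract-max #3 returns 24:
  remove root 24; move last element 10 to root → [10, 23, 19, 20, 21, 9]
  10 vs larger child 23 at index 1, swap → [23, 10, 19, 20, 21, 9]
  10 vs larger child 21 at index 4, swap → [23, 21, 19, 20, 10, 9]
extract-max #4 returns 23:
  remove root 23; move last element 9 to root → [9, 21, 19, 20, 10]
  9 vs larger child 21 at index 1, swap → [21, 9, 19, 20, 10]
  9 vs larger child 20 at index 3, swap → [21, 20, 19, 9, 10]
extract-max #5 returns 21:
  remove root 21; move last element 10 to root → [10, 20, 19, 9]
  10 vs larger child 20 at index 1, swap → [20, 10, 19, 9]
extract-max #6 returns 20:
  remove root 20; move last element 9 to root → [9, 10, 19]
  9 vs larger child 19 at index 2, swap → [19, 10, 9]

[19, 10, 9]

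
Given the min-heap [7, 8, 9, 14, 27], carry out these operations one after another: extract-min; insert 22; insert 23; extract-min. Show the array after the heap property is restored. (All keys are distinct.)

extract-min → returns 7:
  remove root 7; move last element 27 to root → [27, 8, 9, 14]
  27 vs smaller child 8 at index 1, swap → [8, 27, 9, 14]
  27 vs only child 14 at index 3, swap → [8, 14, 9, 27]
insert 22:
  append 22 at index 4 → [8, 14, 9, 27, 22] (no swap needed)
insert 23:
  append 23 at index 5 → [8, 14, 9, 27, 22, 23] (no swap needed)
extract-min → returns 8:
  remove root 8; move last element 23 to root → [23, 14, 9, 27, 22]
  23 vs smaller child 9 at index 2, swap → [9, 14, 23, 27, 22]

[9, 14, 23, 27, 22]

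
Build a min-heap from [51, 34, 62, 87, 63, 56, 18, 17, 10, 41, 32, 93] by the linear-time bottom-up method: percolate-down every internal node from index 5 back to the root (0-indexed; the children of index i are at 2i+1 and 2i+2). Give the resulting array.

[10, 17, 18, 34, 32, 56, 62, 51, 87, 41, 63, 93]

sift down from index 5: already satisfies heap property
sift down from index 4:
  63 vs smaller child 32 at index 10, swap → [51, 34, 62, 87, 32, 56, 18, 17, 10, 41, 63, 93]
sift down from index 3:
  87 vs smaller child 10 at index 8, swap → [51, 34, 62, 10, 32, 56, 18, 17, 87, 41, 63, 93]
sift down from index 2:
  62 vs smaller child 18 at index 6, swap → [51, 34, 18, 10, 32, 56, 62, 17, 87, 41, 63, 93]
sift down from index 1:
  34 vs smaller child 10 at index 3, swap → [51, 10, 18, 34, 32, 56, 62, 17, 87, 41, 63, 93]
  34 vs smaller child 17 at index 7, swap → [51, 10, 18, 17, 32, 56, 62, 34, 87, 41, 63, 93]
sift down from index 0:
  51 vs smaller child 10 at index 1, swap → [10, 51, 18, 17, 32, 56, 62, 34, 87, 41, 63, 93]
  51 vs smaller child 17 at index 3, swap → [10, 17, 18, 51, 32, 56, 62, 34, 87, 41, 63, 93]
  51 vs smaller child 34 at index 7, swap → [10, 17, 18, 34, 32, 56, 62, 51, 87, 41, 63, 93]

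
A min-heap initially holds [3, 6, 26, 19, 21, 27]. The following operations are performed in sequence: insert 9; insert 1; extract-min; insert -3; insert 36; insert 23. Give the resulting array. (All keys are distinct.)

[-3, 3, 9, 6, 21, 27, 26, 19, 36, 23]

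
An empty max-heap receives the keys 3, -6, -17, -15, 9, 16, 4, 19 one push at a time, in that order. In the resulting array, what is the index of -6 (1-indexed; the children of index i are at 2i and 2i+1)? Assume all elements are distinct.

5

Insert 3:
  append 3 at index 1 → [3] (no swap needed)
Insert -6:
  append -6 at index 2 → [3, -6] (no swap needed)
Insert -17:
  append -17 at index 3 → [3, -6, -17] (no swap needed)
Insert -15:
  append -15 at index 4 → [3, -6, -17, -15] (no swap needed)
Insert 9:
  append 9 at index 5 → [3, -6, -17, -15, 9]
  9 > parent -6 at index 2, swap → [3, 9, -17, -15, -6]
  9 > parent 3 at index 1, swap → [9, 3, -17, -15, -6]
Insert 16:
  append 16 at index 6 → [9, 3, -17, -15, -6, 16]
  16 > parent -17 at index 3, swap → [9, 3, 16, -15, -6, -17]
  16 > parent 9 at index 1, swap → [16, 3, 9, -15, -6, -17]
Insert 4:
  append 4 at index 7 → [16, 3, 9, -15, -6, -17, 4] (no swap needed)
Insert 19:
  append 19 at index 8 → [16, 3, 9, -15, -6, -17, 4, 19]
  19 > parent -15 at index 4, swap → [16, 3, 9, 19, -6, -17, 4, -15]
  19 > parent 3 at index 2, swap → [16, 19, 9, 3, -6, -17, 4, -15]
  19 > parent 16 at index 1, swap → [19, 16, 9, 3, -6, -17, 4, -15]
resulting array: [19, 16, 9, 3, -6, -17, 4, -15]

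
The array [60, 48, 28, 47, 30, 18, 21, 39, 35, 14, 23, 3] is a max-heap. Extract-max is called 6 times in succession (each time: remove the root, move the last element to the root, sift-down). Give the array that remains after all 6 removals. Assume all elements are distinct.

[28, 23, 21, 3, 14, 18]

extract-max #1 returns 60:
  remove root 60; move last element 3 to root → [3, 48, 28, 47, 30, 18, 21, 39, 35, 14, 23]
  3 vs larger child 48 at index 1, swap → [48, 3, 28, 47, 30, 18, 21, 39, 35, 14, 23]
  3 vs larger child 47 at index 3, swap → [48, 47, 28, 3, 30, 18, 21, 39, 35, 14, 23]
  3 vs larger child 39 at index 7, swap → [48, 47, 28, 39, 30, 18, 21, 3, 35, 14, 23]
extract-max #2 returns 48:
  remove root 48; move last element 23 to root → [23, 47, 28, 39, 30, 18, 21, 3, 35, 14]
  23 vs larger child 47 at index 1, swap → [47, 23, 28, 39, 30, 18, 21, 3, 35, 14]
  23 vs larger child 39 at index 3, swap → [47, 39, 28, 23, 30, 18, 21, 3, 35, 14]
  23 vs larger child 35 at index 8, swap → [47, 39, 28, 35, 30, 18, 21, 3, 23, 14]
extract-max #3 returns 47:
  remove root 47; move last element 14 to root → [14, 39, 28, 35, 30, 18, 21, 3, 23]
  14 vs larger child 39 at index 1, swap → [39, 14, 28, 35, 30, 18, 21, 3, 23]
  14 vs larger child 35 at index 3, swap → [39, 35, 28, 14, 30, 18, 21, 3, 23]
  14 vs larger child 23 at index 8, swap → [39, 35, 28, 23, 30, 18, 21, 3, 14]
extract-max #4 returns 39:
  remove root 39; move last element 14 to root → [14, 35, 28, 23, 30, 18, 21, 3]
  14 vs larger child 35 at index 1, swap → [35, 14, 28, 23, 30, 18, 21, 3]
  14 vs larger child 30 at index 4, swap → [35, 30, 28, 23, 14, 18, 21, 3]
extract-max #5 returns 35:
  remove root 35; move last element 3 to root → [3, 30, 28, 23, 14, 18, 21]
  3 vs larger child 30 at index 1, swap → [30, 3, 28, 23, 14, 18, 21]
  3 vs larger child 23 at index 3, swap → [30, 23, 28, 3, 14, 18, 21]
extract-max #6 returns 30:
  remove root 30; move last element 21 to root → [21, 23, 28, 3, 14, 18]
  21 vs larger child 28 at index 2, swap → [28, 23, 21, 3, 14, 18]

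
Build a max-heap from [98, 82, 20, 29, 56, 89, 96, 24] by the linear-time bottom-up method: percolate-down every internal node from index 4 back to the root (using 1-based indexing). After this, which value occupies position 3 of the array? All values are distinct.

sift down from index 4: already satisfies heap property
sift down from index 3:
  20 vs larger child 96 at index 7, swap → [98, 82, 96, 29, 56, 89, 20, 24]
sift down from index 2: already satisfies heap property
sift down from index 1: already satisfies heap property
resulting array: [98, 82, 96, 29, 56, 89, 20, 24]

96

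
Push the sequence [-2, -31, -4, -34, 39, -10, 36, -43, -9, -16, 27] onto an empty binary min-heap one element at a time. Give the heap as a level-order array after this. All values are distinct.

[-43, -34, -10, -31, -16, -4, 36, -2, -9, 39, 27]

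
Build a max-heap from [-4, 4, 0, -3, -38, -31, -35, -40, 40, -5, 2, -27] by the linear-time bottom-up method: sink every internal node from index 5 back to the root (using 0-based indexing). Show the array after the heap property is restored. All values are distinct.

sift down from index 5:
  -31 vs only child -27 at index 11, swap → [-4, 4, 0, -3, -38, -27, -35, -40, 40, -5, 2, -31]
sift down from index 4:
  -38 vs larger child 2 at index 10, swap → [-4, 4, 0, -3, 2, -27, -35, -40, 40, -5, -38, -31]
sift down from index 3:
  -3 vs larger child 40 at index 8, swap → [-4, 4, 0, 40, 2, -27, -35, -40, -3, -5, -38, -31]
sift down from index 2: already satisfies heap property
sift down from index 1:
  4 vs larger child 40 at index 3, swap → [-4, 40, 0, 4, 2, -27, -35, -40, -3, -5, -38, -31]
sift down from index 0:
  -4 vs larger child 40 at index 1, swap → [40, -4, 0, 4, 2, -27, -35, -40, -3, -5, -38, -31]
  -4 vs larger child 4 at index 3, swap → [40, 4, 0, -4, 2, -27, -35, -40, -3, -5, -38, -31]
  -4 vs larger child -3 at index 8, swap → [40, 4, 0, -3, 2, -27, -35, -40, -4, -5, -38, -31]

[40, 4, 0, -3, 2, -27, -35, -40, -4, -5, -38, -31]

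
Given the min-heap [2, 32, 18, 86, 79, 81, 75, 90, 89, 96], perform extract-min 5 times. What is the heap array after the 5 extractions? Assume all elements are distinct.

[81, 86, 90, 96, 89]

extract-min #1 returns 2:
  remove root 2; move last element 96 to root → [96, 32, 18, 86, 79, 81, 75, 90, 89]
  96 vs smaller child 18 at index 2, swap → [18, 32, 96, 86, 79, 81, 75, 90, 89]
  96 vs smaller child 75 at index 6, swap → [18, 32, 75, 86, 79, 81, 96, 90, 89]
extract-min #2 returns 18:
  remove root 18; move last element 89 to root → [89, 32, 75, 86, 79, 81, 96, 90]
  89 vs smaller child 32 at index 1, swap → [32, 89, 75, 86, 79, 81, 96, 90]
  89 vs smaller child 79 at index 4, swap → [32, 79, 75, 86, 89, 81, 96, 90]
extract-min #3 returns 32:
  remove root 32; move last element 90 to root → [90, 79, 75, 86, 89, 81, 96]
  90 vs smaller child 75 at index 2, swap → [75, 79, 90, 86, 89, 81, 96]
  90 vs smaller child 81 at index 5, swap → [75, 79, 81, 86, 89, 90, 96]
extract-min #4 returns 75:
  remove root 75; move last element 96 to root → [96, 79, 81, 86, 89, 90]
  96 vs smaller child 79 at index 1, swap → [79, 96, 81, 86, 89, 90]
  96 vs smaller child 86 at index 3, swap → [79, 86, 81, 96, 89, 90]
extract-min #5 returns 79:
  remove root 79; move last element 90 to root → [90, 86, 81, 96, 89]
  90 vs smaller child 81 at index 2, swap → [81, 86, 90, 96, 89]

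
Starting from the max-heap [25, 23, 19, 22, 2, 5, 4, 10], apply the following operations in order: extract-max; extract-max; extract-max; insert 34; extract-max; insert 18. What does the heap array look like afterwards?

[19, 10, 18, 4, 2, 5]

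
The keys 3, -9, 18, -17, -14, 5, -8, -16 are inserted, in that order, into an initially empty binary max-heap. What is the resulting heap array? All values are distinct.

[18, -9, 5, -16, -14, 3, -8, -17]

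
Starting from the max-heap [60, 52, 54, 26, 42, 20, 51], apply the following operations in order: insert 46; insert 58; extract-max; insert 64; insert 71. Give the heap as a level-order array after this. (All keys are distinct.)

insert 46:
  append 46 at index 7 → [60, 52, 54, 26, 42, 20, 51, 46]
  46 > parent 26 at index 3, swap → [60, 52, 54, 46, 42, 20, 51, 26]
insert 58:
  append 58 at index 8 → [60, 52, 54, 46, 42, 20, 51, 26, 58]
  58 > parent 46 at index 3, swap → [60, 52, 54, 58, 42, 20, 51, 26, 46]
  58 > parent 52 at index 1, swap → [60, 58, 54, 52, 42, 20, 51, 26, 46]
extract-max → returns 60:
  remove root 60; move last element 46 to root → [46, 58, 54, 52, 42, 20, 51, 26]
  46 vs larger child 58 at index 1, swap → [58, 46, 54, 52, 42, 20, 51, 26]
  46 vs larger child 52 at index 3, swap → [58, 52, 54, 46, 42, 20, 51, 26]
insert 64:
  append 64 at index 8 → [58, 52, 54, 46, 42, 20, 51, 26, 64]
  64 > parent 46 at index 3, swap → [58, 52, 54, 64, 42, 20, 51, 26, 46]
  64 > parent 52 at index 1, swap → [58, 64, 54, 52, 42, 20, 51, 26, 46]
  64 > parent 58 at index 0, swap → [64, 58, 54, 52, 42, 20, 51, 26, 46]
insert 71:
  append 71 at index 9 → [64, 58, 54, 52, 42, 20, 51, 26, 46, 71]
  71 > parent 42 at index 4, swap → [64, 58, 54, 52, 71, 20, 51, 26, 46, 42]
  71 > parent 58 at index 1, swap → [64, 71, 54, 52, 58, 20, 51, 26, 46, 42]
  71 > parent 64 at index 0, swap → [71, 64, 54, 52, 58, 20, 51, 26, 46, 42]

[71, 64, 54, 52, 58, 20, 51, 26, 46, 42]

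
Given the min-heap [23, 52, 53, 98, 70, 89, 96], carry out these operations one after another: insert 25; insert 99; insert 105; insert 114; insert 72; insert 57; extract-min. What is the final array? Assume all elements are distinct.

insert 25:
  append 25 at index 7 → [23, 52, 53, 98, 70, 89, 96, 25]
  25 < parent 98 at index 3, swap → [23, 52, 53, 25, 70, 89, 96, 98]
  25 < parent 52 at index 1, swap → [23, 25, 53, 52, 70, 89, 96, 98]
insert 99:
  append 99 at index 8 → [23, 25, 53, 52, 70, 89, 96, 98, 99] (no swap needed)
insert 105:
  append 105 at index 9 → [23, 25, 53, 52, 70, 89, 96, 98, 99, 105] (no swap needed)
insert 114:
  append 114 at index 10 → [23, 25, 53, 52, 70, 89, 96, 98, 99, 105, 114] (no swap needed)
insert 72:
  append 72 at index 11 → [23, 25, 53, 52, 70, 89, 96, 98, 99, 105, 114, 72]
  72 < parent 89 at index 5, swap → [23, 25, 53, 52, 70, 72, 96, 98, 99, 105, 114, 89]
insert 57:
  append 57 at index 12 → [23, 25, 53, 52, 70, 72, 96, 98, 99, 105, 114, 89, 57]
  57 < parent 72 at index 5, swap → [23, 25, 53, 52, 70, 57, 96, 98, 99, 105, 114, 89, 72]
extract-min → returns 23:
  remove root 23; move last element 72 to root → [72, 25, 53, 52, 70, 57, 96, 98, 99, 105, 114, 89]
  72 vs smaller child 25 at index 1, swap → [25, 72, 53, 52, 70, 57, 96, 98, 99, 105, 114, 89]
  72 vs smaller child 52 at index 3, swap → [25, 52, 53, 72, 70, 57, 96, 98, 99, 105, 114, 89]

[25, 52, 53, 72, 70, 57, 96, 98, 99, 105, 114, 89]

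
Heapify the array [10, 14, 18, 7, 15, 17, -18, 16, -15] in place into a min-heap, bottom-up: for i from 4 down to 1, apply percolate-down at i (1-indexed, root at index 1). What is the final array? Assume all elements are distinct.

[-18, -15, 10, 7, 15, 17, 18, 16, 14]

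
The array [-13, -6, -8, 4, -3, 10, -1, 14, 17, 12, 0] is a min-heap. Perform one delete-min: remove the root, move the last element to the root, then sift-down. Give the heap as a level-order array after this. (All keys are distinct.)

remove root -13; move last element 0 to root → [0, -6, -8, 4, -3, 10, -1, 14, 17, 12]
0 vs smaller child -8 at index 2, swap → [-8, -6, 0, 4, -3, 10, -1, 14, 17, 12]
0 vs smaller child -1 at index 6, swap → [-8, -6, -1, 4, -3, 10, 0, 14, 17, 12]

[-8, -6, -1, 4, -3, 10, 0, 14, 17, 12]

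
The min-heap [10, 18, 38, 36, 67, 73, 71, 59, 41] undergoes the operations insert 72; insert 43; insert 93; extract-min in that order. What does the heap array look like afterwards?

insert 72:
  append 72 at index 9 → [10, 18, 38, 36, 67, 73, 71, 59, 41, 72] (no swap needed)
insert 43:
  append 43 at index 10 → [10, 18, 38, 36, 67, 73, 71, 59, 41, 72, 43]
  43 < parent 67 at index 4, swap → [10, 18, 38, 36, 43, 73, 71, 59, 41, 72, 67]
insert 93:
  append 93 at index 11 → [10, 18, 38, 36, 43, 73, 71, 59, 41, 72, 67, 93] (no swap needed)
extract-min → returns 10:
  remove root 10; move last element 93 to root → [93, 18, 38, 36, 43, 73, 71, 59, 41, 72, 67]
  93 vs smaller child 18 at index 1, swap → [18, 93, 38, 36, 43, 73, 71, 59, 41, 72, 67]
  93 vs smaller child 36 at index 3, swap → [18, 36, 38, 93, 43, 73, 71, 59, 41, 72, 67]
  93 vs smaller child 41 at index 8, swap → [18, 36, 38, 41, 43, 73, 71, 59, 93, 72, 67]

[18, 36, 38, 41, 43, 73, 71, 59, 93, 72, 67]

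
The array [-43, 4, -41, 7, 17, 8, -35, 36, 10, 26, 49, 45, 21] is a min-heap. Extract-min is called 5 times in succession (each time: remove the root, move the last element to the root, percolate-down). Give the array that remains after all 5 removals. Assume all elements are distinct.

extract-min #1 returns -43:
  remove root -43; move last element 21 to root → [21, 4, -41, 7, 17, 8, -35, 36, 10, 26, 49, 45]
  21 vs smaller child -41 at index 2, swap → [-41, 4, 21, 7, 17, 8, -35, 36, 10, 26, 49, 45]
  21 vs smaller child -35 at index 6, swap → [-41, 4, -35, 7, 17, 8, 21, 36, 10, 26, 49, 45]
extract-min #2 returns -41:
  remove root -41; move last element 45 to root → [45, 4, -35, 7, 17, 8, 21, 36, 10, 26, 49]
  45 vs smaller child -35 at index 2, swap → [-35, 4, 45, 7, 17, 8, 21, 36, 10, 26, 49]
  45 vs smaller child 8 at index 5, swap → [-35, 4, 8, 7, 17, 45, 21, 36, 10, 26, 49]
extract-min #3 returns -35:
  remove root -35; move last element 49 to root → [49, 4, 8, 7, 17, 45, 21, 36, 10, 26]
  49 vs smaller child 4 at index 1, swap → [4, 49, 8, 7, 17, 45, 21, 36, 10, 26]
  49 vs smaller child 7 at index 3, swap → [4, 7, 8, 49, 17, 45, 21, 36, 10, 26]
  49 vs smaller child 10 at index 8, swap → [4, 7, 8, 10, 17, 45, 21, 36, 49, 26]
extract-min #4 returns 4:
  remove root 4; move last element 26 to root → [26, 7, 8, 10, 17, 45, 21, 36, 49]
  26 vs smaller child 7 at index 1, swap → [7, 26, 8, 10, 17, 45, 21, 36, 49]
  26 vs smaller child 10 at index 3, swap → [7, 10, 8, 26, 17, 45, 21, 36, 49]
extract-min #5 returns 7:
  remove root 7; move last element 49 to root → [49, 10, 8, 26, 17, 45, 21, 36]
  49 vs smaller child 8 at index 2, swap → [8, 10, 49, 26, 17, 45, 21, 36]
  49 vs smaller child 21 at index 6, swap → [8, 10, 21, 26, 17, 45, 49, 36]

[8, 10, 21, 26, 17, 45, 49, 36]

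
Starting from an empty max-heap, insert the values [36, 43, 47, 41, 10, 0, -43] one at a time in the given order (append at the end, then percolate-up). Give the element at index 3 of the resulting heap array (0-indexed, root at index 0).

Insert 36:
  append 36 at index 0 → [36] (no swap needed)
Insert 43:
  append 43 at index 1 → [36, 43]
  43 > parent 36 at index 0, swap → [43, 36]
Insert 47:
  append 47 at index 2 → [43, 36, 47]
  47 > parent 43 at index 0, swap → [47, 36, 43]
Insert 41:
  append 41 at index 3 → [47, 36, 43, 41]
  41 > parent 36 at index 1, swap → [47, 41, 43, 36]
Insert 10:
  append 10 at index 4 → [47, 41, 43, 36, 10] (no swap needed)
Insert 0:
  append 0 at index 5 → [47, 41, 43, 36, 10, 0] (no swap needed)
Insert -43:
  append -43 at index 6 → [47, 41, 43, 36, 10, 0, -43] (no swap needed)
resulting array: [47, 41, 43, 36, 10, 0, -43]

36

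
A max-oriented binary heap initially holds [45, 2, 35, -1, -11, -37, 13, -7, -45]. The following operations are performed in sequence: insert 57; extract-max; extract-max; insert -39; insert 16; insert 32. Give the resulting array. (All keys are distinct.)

[35, 32, 13, -1, 16, -37, -45, -7, -39, -11, 2]

insert 57:
  append 57 at index 9 → [45, 2, 35, -1, -11, -37, 13, -7, -45, 57]
  57 > parent -11 at index 4, swap → [45, 2, 35, -1, 57, -37, 13, -7, -45, -11]
  57 > parent 2 at index 1, swap → [45, 57, 35, -1, 2, -37, 13, -7, -45, -11]
  57 > parent 45 at index 0, swap → [57, 45, 35, -1, 2, -37, 13, -7, -45, -11]
extract-max → returns 57:
  remove root 57; move last element -11 to root → [-11, 45, 35, -1, 2, -37, 13, -7, -45]
  -11 vs larger child 45 at index 1, swap → [45, -11, 35, -1, 2, -37, 13, -7, -45]
  -11 vs larger child 2 at index 4, swap → [45, 2, 35, -1, -11, -37, 13, -7, -45]
extract-max → returns 45:
  remove root 45; move last element -45 to root → [-45, 2, 35, -1, -11, -37, 13, -7]
  -45 vs larger child 35 at index 2, swap → [35, 2, -45, -1, -11, -37, 13, -7]
  -45 vs larger child 13 at index 6, swap → [35, 2, 13, -1, -11, -37, -45, -7]
insert -39:
  append -39 at index 8 → [35, 2, 13, -1, -11, -37, -45, -7, -39] (no swap needed)
insert 16:
  append 16 at index 9 → [35, 2, 13, -1, -11, -37, -45, -7, -39, 16]
  16 > parent -11 at index 4, swap → [35, 2, 13, -1, 16, -37, -45, -7, -39, -11]
  16 > parent 2 at index 1, swap → [35, 16, 13, -1, 2, -37, -45, -7, -39, -11]
insert 32:
  append 32 at index 10 → [35, 16, 13, -1, 2, -37, -45, -7, -39, -11, 32]
  32 > parent 2 at index 4, swap → [35, 16, 13, -1, 32, -37, -45, -7, -39, -11, 2]
  32 > parent 16 at index 1, swap → [35, 32, 13, -1, 16, -37, -45, -7, -39, -11, 2]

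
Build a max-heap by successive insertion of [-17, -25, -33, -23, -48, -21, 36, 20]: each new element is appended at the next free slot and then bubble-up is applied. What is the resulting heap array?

Insert -17:
  append -17 at index 0 → [-17] (no swap needed)
Insert -25:
  append -25 at index 1 → [-17, -25] (no swap needed)
Insert -33:
  append -33 at index 2 → [-17, -25, -33] (no swap needed)
Insert -23:
  append -23 at index 3 → [-17, -25, -33, -23]
  -23 > parent -25 at index 1, swap → [-17, -23, -33, -25]
Insert -48:
  append -48 at index 4 → [-17, -23, -33, -25, -48] (no swap needed)
Insert -21:
  append -21 at index 5 → [-17, -23, -33, -25, -48, -21]
  -21 > parent -33 at index 2, swap → [-17, -23, -21, -25, -48, -33]
Insert 36:
  append 36 at index 6 → [-17, -23, -21, -25, -48, -33, 36]
  36 > parent -21 at index 2, swap → [-17, -23, 36, -25, -48, -33, -21]
  36 > parent -17 at index 0, swap → [36, -23, -17, -25, -48, -33, -21]
Insert 20:
  append 20 at index 7 → [36, -23, -17, -25, -48, -33, -21, 20]
  20 > parent -25 at index 3, swap → [36, -23, -17, 20, -48, -33, -21, -25]
  20 > parent -23 at index 1, swap → [36, 20, -17, -23, -48, -33, -21, -25]

[36, 20, -17, -23, -48, -33, -21, -25]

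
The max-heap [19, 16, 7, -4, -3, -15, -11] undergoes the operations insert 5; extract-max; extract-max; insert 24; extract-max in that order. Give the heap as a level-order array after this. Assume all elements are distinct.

[7, 5, -11, -4, -3, -15]

insert 5:
  append 5 at index 7 → [19, 16, 7, -4, -3, -15, -11, 5]
  5 > parent -4 at index 3, swap → [19, 16, 7, 5, -3, -15, -11, -4]
extract-max → returns 19:
  remove root 19; move last element -4 to root → [-4, 16, 7, 5, -3, -15, -11]
  -4 vs larger child 16 at index 1, swap → [16, -4, 7, 5, -3, -15, -11]
  -4 vs larger child 5 at index 3, swap → [16, 5, 7, -4, -3, -15, -11]
extract-max → returns 16:
  remove root 16; move last element -11 to root → [-11, 5, 7, -4, -3, -15]
  -11 vs larger child 7 at index 2, swap → [7, 5, -11, -4, -3, -15]
insert 24:
  append 24 at index 6 → [7, 5, -11, -4, -3, -15, 24]
  24 > parent -11 at index 2, swap → [7, 5, 24, -4, -3, -15, -11]
  24 > parent 7 at index 0, swap → [24, 5, 7, -4, -3, -15, -11]
extract-max → returns 24:
  remove root 24; move last element -11 to root → [-11, 5, 7, -4, -3, -15]
  -11 vs larger child 7 at index 2, swap → [7, 5, -11, -4, -3, -15]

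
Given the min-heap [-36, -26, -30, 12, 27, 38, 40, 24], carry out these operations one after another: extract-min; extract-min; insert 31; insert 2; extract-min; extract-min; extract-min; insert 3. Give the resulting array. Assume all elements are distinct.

extract-min → returns -36:
  remove root -36; move last element 24 to root → [24, -26, -30, 12, 27, 38, 40]
  24 vs smaller child -30 at index 2, swap → [-30, -26, 24, 12, 27, 38, 40]
extract-min → returns -30:
  remove root -30; move last element 40 to root → [40, -26, 24, 12, 27, 38]
  40 vs smaller child -26 at index 1, swap → [-26, 40, 24, 12, 27, 38]
  40 vs smaller child 12 at index 3, swap → [-26, 12, 24, 40, 27, 38]
insert 31:
  append 31 at index 6 → [-26, 12, 24, 40, 27, 38, 31] (no swap needed)
insert 2:
  append 2 at index 7 → [-26, 12, 24, 40, 27, 38, 31, 2]
  2 < parent 40 at index 3, swap → [-26, 12, 24, 2, 27, 38, 31, 40]
  2 < parent 12 at index 1, swap → [-26, 2, 24, 12, 27, 38, 31, 40]
extract-min → returns -26:
  remove root -26; move last element 40 to root → [40, 2, 24, 12, 27, 38, 31]
  40 vs smaller child 2 at index 1, swap → [2, 40, 24, 12, 27, 38, 31]
  40 vs smaller child 12 at index 3, swap → [2, 12, 24, 40, 27, 38, 31]
extract-min → returns 2:
  remove root 2; move last element 31 to root → [31, 12, 24, 40, 27, 38]
  31 vs smaller child 12 at index 1, swap → [12, 31, 24, 40, 27, 38]
  31 vs smaller child 27 at index 4, swap → [12, 27, 24, 40, 31, 38]
extract-min → returns 12:
  remove root 12; move last element 38 to root → [38, 27, 24, 40, 31]
  38 vs smaller child 24 at index 2, swap → [24, 27, 38, 40, 31]
insert 3:
  append 3 at index 5 → [24, 27, 38, 40, 31, 3]
  3 < parent 38 at index 2, swap → [24, 27, 3, 40, 31, 38]
  3 < parent 24 at index 0, swap → [3, 27, 24, 40, 31, 38]

[3, 27, 24, 40, 31, 38]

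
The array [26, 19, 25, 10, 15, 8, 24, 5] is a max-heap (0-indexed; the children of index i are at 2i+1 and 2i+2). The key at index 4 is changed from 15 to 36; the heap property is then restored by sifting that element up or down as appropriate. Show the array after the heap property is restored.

[36, 26, 25, 10, 19, 8, 24, 5]

set index 4 from 15 to 36 → [26, 19, 25, 10, 36, 8, 24, 5]
36 > parent 19 at index 1, swap → [26, 36, 25, 10, 19, 8, 24, 5]
36 > parent 26 at index 0, swap → [36, 26, 25, 10, 19, 8, 24, 5]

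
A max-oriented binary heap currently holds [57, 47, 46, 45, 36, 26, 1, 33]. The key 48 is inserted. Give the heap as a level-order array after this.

[57, 48, 46, 47, 36, 26, 1, 33, 45]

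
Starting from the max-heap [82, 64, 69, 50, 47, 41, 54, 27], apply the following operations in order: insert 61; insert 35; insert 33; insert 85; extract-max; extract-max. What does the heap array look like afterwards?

insert 61:
  append 61 at index 8 → [82, 64, 69, 50, 47, 41, 54, 27, 61]
  61 > parent 50 at index 3, swap → [82, 64, 69, 61, 47, 41, 54, 27, 50]
insert 35:
  append 35 at index 9 → [82, 64, 69, 61, 47, 41, 54, 27, 50, 35] (no swap needed)
insert 33:
  append 33 at index 10 → [82, 64, 69, 61, 47, 41, 54, 27, 50, 35, 33] (no swap needed)
insert 85:
  append 85 at index 11 → [82, 64, 69, 61, 47, 41, 54, 27, 50, 35, 33, 85]
  85 > parent 41 at index 5, swap → [82, 64, 69, 61, 47, 85, 54, 27, 50, 35, 33, 41]
  85 > parent 69 at index 2, swap → [82, 64, 85, 61, 47, 69, 54, 27, 50, 35, 33, 41]
  85 > parent 82 at index 0, swap → [85, 64, 82, 61, 47, 69, 54, 27, 50, 35, 33, 41]
extract-max → returns 85:
  remove root 85; move last element 41 to root → [41, 64, 82, 61, 47, 69, 54, 27, 50, 35, 33]
  41 vs larger child 82 at index 2, swap → [82, 64, 41, 61, 47, 69, 54, 27, 50, 35, 33]
  41 vs larger child 69 at index 5, swap → [82, 64, 69, 61, 47, 41, 54, 27, 50, 35, 33]
extract-max → returns 82:
  remove root 82; move last element 33 to root → [33, 64, 69, 61, 47, 41, 54, 27, 50, 35]
  33 vs larger child 69 at index 2, swap → [69, 64, 33, 61, 47, 41, 54, 27, 50, 35]
  33 vs larger child 54 at index 6, swap → [69, 64, 54, 61, 47, 41, 33, 27, 50, 35]

[69, 64, 54, 61, 47, 41, 33, 27, 50, 35]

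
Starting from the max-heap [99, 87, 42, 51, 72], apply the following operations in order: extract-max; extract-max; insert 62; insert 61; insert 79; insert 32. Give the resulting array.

[79, 62, 72, 51, 61, 42, 32]

extract-max → returns 99:
  remove root 99; move last element 72 to root → [72, 87, 42, 51]
  72 vs larger child 87 at index 1, swap → [87, 72, 42, 51]
extract-max → returns 87:
  remove root 87; move last element 51 to root → [51, 72, 42]
  51 vs larger child 72 at index 1, swap → [72, 51, 42]
insert 62:
  append 62 at index 3 → [72, 51, 42, 62]
  62 > parent 51 at index 1, swap → [72, 62, 42, 51]
insert 61:
  append 61 at index 4 → [72, 62, 42, 51, 61] (no swap needed)
insert 79:
  append 79 at index 5 → [72, 62, 42, 51, 61, 79]
  79 > parent 42 at index 2, swap → [72, 62, 79, 51, 61, 42]
  79 > parent 72 at index 0, swap → [79, 62, 72, 51, 61, 42]
insert 32:
  append 32 at index 6 → [79, 62, 72, 51, 61, 42, 32] (no swap needed)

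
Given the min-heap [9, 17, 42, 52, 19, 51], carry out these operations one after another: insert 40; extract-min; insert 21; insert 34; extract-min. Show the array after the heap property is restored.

insert 40:
  append 40 at index 6 → [9, 17, 42, 52, 19, 51, 40]
  40 < parent 42 at index 2, swap → [9, 17, 40, 52, 19, 51, 42]
extract-min → returns 9:
  remove root 9; move last element 42 to root → [42, 17, 40, 52, 19, 51]
  42 vs smaller child 17 at index 1, swap → [17, 42, 40, 52, 19, 51]
  42 vs smaller child 19 at index 4, swap → [17, 19, 40, 52, 42, 51]
insert 21:
  append 21 at index 6 → [17, 19, 40, 52, 42, 51, 21]
  21 < parent 40 at index 2, swap → [17, 19, 21, 52, 42, 51, 40]
insert 34:
  append 34 at index 7 → [17, 19, 21, 52, 42, 51, 40, 34]
  34 < parent 52 at index 3, swap → [17, 19, 21, 34, 42, 51, 40, 52]
extract-min → returns 17:
  remove root 17; move last element 52 to root → [52, 19, 21, 34, 42, 51, 40]
  52 vs smaller child 19 at index 1, swap → [19, 52, 21, 34, 42, 51, 40]
  52 vs smaller child 34 at index 3, swap → [19, 34, 21, 52, 42, 51, 40]

[19, 34, 21, 52, 42, 51, 40]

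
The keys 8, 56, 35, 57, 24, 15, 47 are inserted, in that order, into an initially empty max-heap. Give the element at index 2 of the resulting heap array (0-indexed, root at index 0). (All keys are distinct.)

Insert 8:
  append 8 at index 0 → [8] (no swap needed)
Insert 56:
  append 56 at index 1 → [8, 56]
  56 > parent 8 at index 0, swap → [56, 8]
Insert 35:
  append 35 at index 2 → [56, 8, 35] (no swap needed)
Insert 57:
  append 57 at index 3 → [56, 8, 35, 57]
  57 > parent 8 at index 1, swap → [56, 57, 35, 8]
  57 > parent 56 at index 0, swap → [57, 56, 35, 8]
Insert 24:
  append 24 at index 4 → [57, 56, 35, 8, 24] (no swap needed)
Insert 15:
  append 15 at index 5 → [57, 56, 35, 8, 24, 15] (no swap needed)
Insert 47:
  append 47 at index 6 → [57, 56, 35, 8, 24, 15, 47]
  47 > parent 35 at index 2, swap → [57, 56, 47, 8, 24, 15, 35]
resulting array: [57, 56, 47, 8, 24, 15, 35]

47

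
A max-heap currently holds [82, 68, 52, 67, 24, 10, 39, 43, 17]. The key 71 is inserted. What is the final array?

[82, 71, 52, 67, 68, 10, 39, 43, 17, 24]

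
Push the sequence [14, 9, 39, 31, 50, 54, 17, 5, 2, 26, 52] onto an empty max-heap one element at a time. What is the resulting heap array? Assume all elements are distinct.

[54, 52, 50, 9, 39, 14, 17, 5, 2, 26, 31]

Insert 14:
  append 14 at index 0 → [14] (no swap needed)
Insert 9:
  append 9 at index 1 → [14, 9] (no swap needed)
Insert 39:
  append 39 at index 2 → [14, 9, 39]
  39 > parent 14 at index 0, swap → [39, 9, 14]
Insert 31:
  append 31 at index 3 → [39, 9, 14, 31]
  31 > parent 9 at index 1, swap → [39, 31, 14, 9]
Insert 50:
  append 50 at index 4 → [39, 31, 14, 9, 50]
  50 > parent 31 at index 1, swap → [39, 50, 14, 9, 31]
  50 > parent 39 at index 0, swap → [50, 39, 14, 9, 31]
Insert 54:
  append 54 at index 5 → [50, 39, 14, 9, 31, 54]
  54 > parent 14 at index 2, swap → [50, 39, 54, 9, 31, 14]
  54 > parent 50 at index 0, swap → [54, 39, 50, 9, 31, 14]
Insert 17:
  append 17 at index 6 → [54, 39, 50, 9, 31, 14, 17] (no swap needed)
Insert 5:
  append 5 at index 7 → [54, 39, 50, 9, 31, 14, 17, 5] (no swap needed)
Insert 2:
  append 2 at index 8 → [54, 39, 50, 9, 31, 14, 17, 5, 2] (no swap needed)
Insert 26:
  append 26 at index 9 → [54, 39, 50, 9, 31, 14, 17, 5, 2, 26] (no swap needed)
Insert 52:
  append 52 at index 10 → [54, 39, 50, 9, 31, 14, 17, 5, 2, 26, 52]
  52 > parent 31 at index 4, swap → [54, 39, 50, 9, 52, 14, 17, 5, 2, 26, 31]
  52 > parent 39 at index 1, swap → [54, 52, 50, 9, 39, 14, 17, 5, 2, 26, 31]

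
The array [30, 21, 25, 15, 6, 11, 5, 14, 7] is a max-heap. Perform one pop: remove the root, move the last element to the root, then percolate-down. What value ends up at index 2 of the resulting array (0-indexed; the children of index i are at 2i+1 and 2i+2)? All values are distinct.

11

remove root 30; move last element 7 to root → [7, 21, 25, 15, 6, 11, 5, 14]
7 vs larger child 25 at index 2, swap → [25, 21, 7, 15, 6, 11, 5, 14]
7 vs larger child 11 at index 5, swap → [25, 21, 11, 15, 6, 7, 5, 14]
resulting array: [25, 21, 11, 15, 6, 7, 5, 14]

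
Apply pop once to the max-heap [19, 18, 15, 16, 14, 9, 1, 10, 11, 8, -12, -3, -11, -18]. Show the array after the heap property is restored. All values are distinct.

remove root 19; move last element -18 to root → [-18, 18, 15, 16, 14, 9, 1, 10, 11, 8, -12, -3, -11]
-18 vs larger child 18 at index 1, swap → [18, -18, 15, 16, 14, 9, 1, 10, 11, 8, -12, -3, -11]
-18 vs larger child 16 at index 3, swap → [18, 16, 15, -18, 14, 9, 1, 10, 11, 8, -12, -3, -11]
-18 vs larger child 11 at index 8, swap → [18, 16, 15, 11, 14, 9, 1, 10, -18, 8, -12, -3, -11]

[18, 16, 15, 11, 14, 9, 1, 10, -18, 8, -12, -3, -11]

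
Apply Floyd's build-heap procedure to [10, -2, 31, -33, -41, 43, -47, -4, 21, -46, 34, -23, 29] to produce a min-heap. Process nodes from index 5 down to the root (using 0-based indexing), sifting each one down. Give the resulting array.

sift down from index 5:
  43 vs smaller child -23 at index 11, swap → [10, -2, 31, -33, -41, -23, -47, -4, 21, -46, 34, 43, 29]
sift down from index 4:
  -41 vs smaller child -46 at index 9, swap → [10, -2, 31, -33, -46, -23, -47, -4, 21, -41, 34, 43, 29]
sift down from index 3: already satisfies heap property
sift down from index 2:
  31 vs smaller child -47 at index 6, swap → [10, -2, -47, -33, -46, -23, 31, -4, 21, -41, 34, 43, 29]
sift down from index 1:
  -2 vs smaller child -46 at index 4, swap → [10, -46, -47, -33, -2, -23, 31, -4, 21, -41, 34, 43, 29]
  -2 vs smaller child -41 at index 9, swap → [10, -46, -47, -33, -41, -23, 31, -4, 21, -2, 34, 43, 29]
sift down from index 0:
  10 vs smaller child -47 at index 2, swap → [-47, -46, 10, -33, -41, -23, 31, -4, 21, -2, 34, 43, 29]
  10 vs smaller child -23 at index 5, swap → [-47, -46, -23, -33, -41, 10, 31, -4, 21, -2, 34, 43, 29]

[-47, -46, -23, -33, -41, 10, 31, -4, 21, -2, 34, 43, 29]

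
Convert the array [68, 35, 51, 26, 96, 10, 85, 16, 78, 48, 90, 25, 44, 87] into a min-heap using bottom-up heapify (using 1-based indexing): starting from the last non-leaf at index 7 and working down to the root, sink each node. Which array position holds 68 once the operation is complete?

13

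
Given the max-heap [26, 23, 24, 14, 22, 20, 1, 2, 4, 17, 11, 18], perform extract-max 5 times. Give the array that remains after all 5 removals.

[18, 17, 4, 14, 11, 2, 1]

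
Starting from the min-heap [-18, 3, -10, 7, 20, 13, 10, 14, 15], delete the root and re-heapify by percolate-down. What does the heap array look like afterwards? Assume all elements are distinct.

remove root -18; move last element 15 to root → [15, 3, -10, 7, 20, 13, 10, 14]
15 vs smaller child -10 at index 2, swap → [-10, 3, 15, 7, 20, 13, 10, 14]
15 vs smaller child 10 at index 6, swap → [-10, 3, 10, 7, 20, 13, 15, 14]

[-10, 3, 10, 7, 20, 13, 15, 14]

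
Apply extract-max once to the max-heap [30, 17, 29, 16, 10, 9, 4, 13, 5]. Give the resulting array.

[29, 17, 9, 16, 10, 5, 4, 13]

remove root 30; move last element 5 to root → [5, 17, 29, 16, 10, 9, 4, 13]
5 vs larger child 29 at index 2, swap → [29, 17, 5, 16, 10, 9, 4, 13]
5 vs larger child 9 at index 5, swap → [29, 17, 9, 16, 10, 5, 4, 13]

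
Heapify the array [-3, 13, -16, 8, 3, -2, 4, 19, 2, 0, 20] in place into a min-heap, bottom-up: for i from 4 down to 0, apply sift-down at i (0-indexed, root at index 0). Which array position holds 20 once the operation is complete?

sift down from index 4:
  3 vs smaller child 0 at index 9, swap → [-3, 13, -16, 8, 0, -2, 4, 19, 2, 3, 20]
sift down from index 3:
  8 vs smaller child 2 at index 8, swap → [-3, 13, -16, 2, 0, -2, 4, 19, 8, 3, 20]
sift down from index 2: already satisfies heap property
sift down from index 1:
  13 vs smaller child 0 at index 4, swap → [-3, 0, -16, 2, 13, -2, 4, 19, 8, 3, 20]
  13 vs smaller child 3 at index 9, swap → [-3, 0, -16, 2, 3, -2, 4, 19, 8, 13, 20]
sift down from index 0:
  -3 vs smaller child -16 at index 2, swap → [-16, 0, -3, 2, 3, -2, 4, 19, 8, 13, 20]
resulting array: [-16, 0, -3, 2, 3, -2, 4, 19, 8, 13, 20]

10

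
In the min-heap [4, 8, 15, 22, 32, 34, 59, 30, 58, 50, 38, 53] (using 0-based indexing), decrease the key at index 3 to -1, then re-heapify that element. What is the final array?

[-1, 4, 15, 8, 32, 34, 59, 30, 58, 50, 38, 53]

set index 3 from 22 to -1 → [4, 8, 15, -1, 32, 34, 59, 30, 58, 50, 38, 53]
-1 < parent 8 at index 1, swap → [4, -1, 15, 8, 32, 34, 59, 30, 58, 50, 38, 53]
-1 < parent 4 at index 0, swap → [-1, 4, 15, 8, 32, 34, 59, 30, 58, 50, 38, 53]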